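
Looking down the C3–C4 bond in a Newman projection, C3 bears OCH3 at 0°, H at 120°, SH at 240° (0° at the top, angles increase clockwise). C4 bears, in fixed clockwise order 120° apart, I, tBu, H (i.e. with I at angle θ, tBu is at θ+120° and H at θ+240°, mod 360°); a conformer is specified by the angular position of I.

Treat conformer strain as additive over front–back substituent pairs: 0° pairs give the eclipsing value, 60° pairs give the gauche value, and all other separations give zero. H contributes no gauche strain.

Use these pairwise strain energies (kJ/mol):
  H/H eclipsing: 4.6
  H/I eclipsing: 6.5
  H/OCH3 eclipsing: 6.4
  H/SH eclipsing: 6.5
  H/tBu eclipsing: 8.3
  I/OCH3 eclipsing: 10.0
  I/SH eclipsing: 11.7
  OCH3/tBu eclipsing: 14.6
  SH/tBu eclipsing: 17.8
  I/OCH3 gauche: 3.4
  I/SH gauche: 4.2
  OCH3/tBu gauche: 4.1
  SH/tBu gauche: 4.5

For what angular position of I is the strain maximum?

240°

I at 0° (eclipsed): OCH3–I eclipsed, H–tBu eclipsed, SH–H eclipsed; 10.0 + 8.3 + 6.5 = 24.8 kJ/mol.
I at 60° (staggered): OCH3–I gauche, SH–tBu gauche; 3.4 + 4.5 = 7.9 kJ/mol.
I at 120° (eclipsed): OCH3–H eclipsed, H–I eclipsed, SH–tBu eclipsed; 6.4 + 6.5 + 17.8 = 30.7 kJ/mol.
I at 180° (staggered): OCH3–tBu gauche, SH–I gauche, SH–tBu gauche; 4.1 + 4.2 + 4.5 = 12.8 kJ/mol.
I at 240° (eclipsed): OCH3–tBu eclipsed, H–H eclipsed, SH–I eclipsed; 14.6 + 4.6 + 11.7 = 30.9 kJ/mol.
I at 300° (staggered): OCH3–I gauche, OCH3–tBu gauche, SH–I gauche; 3.4 + 4.1 + 4.2 = 11.7 kJ/mol.
The maximum (30.9 kJ/mol) occurs with I at 240°.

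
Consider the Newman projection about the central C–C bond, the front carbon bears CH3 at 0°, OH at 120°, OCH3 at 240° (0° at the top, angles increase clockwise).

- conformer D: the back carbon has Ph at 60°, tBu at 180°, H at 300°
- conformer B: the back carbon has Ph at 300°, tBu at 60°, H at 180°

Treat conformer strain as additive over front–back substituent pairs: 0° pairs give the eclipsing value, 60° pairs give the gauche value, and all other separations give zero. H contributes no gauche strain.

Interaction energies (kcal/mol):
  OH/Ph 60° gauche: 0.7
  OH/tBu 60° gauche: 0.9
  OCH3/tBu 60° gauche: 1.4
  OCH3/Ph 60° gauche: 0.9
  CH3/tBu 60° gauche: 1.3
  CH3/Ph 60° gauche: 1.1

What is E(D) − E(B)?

-0.1 kcal/mol

D (staggered): CH3–Ph gauche, OH–Ph gauche, OH–tBu gauche, OCH3–tBu gauche; 1.1 + 0.7 + 0.9 + 1.4 = 4.1 kcal/mol.
B (staggered): CH3–Ph gauche, CH3–tBu gauche, OH–tBu gauche, OCH3–Ph gauche; 1.1 + 1.3 + 0.9 + 0.9 = 4.2 kcal/mol.
E(D) − E(B) = 4.1 − 4.2 = -0.1 kcal/mol.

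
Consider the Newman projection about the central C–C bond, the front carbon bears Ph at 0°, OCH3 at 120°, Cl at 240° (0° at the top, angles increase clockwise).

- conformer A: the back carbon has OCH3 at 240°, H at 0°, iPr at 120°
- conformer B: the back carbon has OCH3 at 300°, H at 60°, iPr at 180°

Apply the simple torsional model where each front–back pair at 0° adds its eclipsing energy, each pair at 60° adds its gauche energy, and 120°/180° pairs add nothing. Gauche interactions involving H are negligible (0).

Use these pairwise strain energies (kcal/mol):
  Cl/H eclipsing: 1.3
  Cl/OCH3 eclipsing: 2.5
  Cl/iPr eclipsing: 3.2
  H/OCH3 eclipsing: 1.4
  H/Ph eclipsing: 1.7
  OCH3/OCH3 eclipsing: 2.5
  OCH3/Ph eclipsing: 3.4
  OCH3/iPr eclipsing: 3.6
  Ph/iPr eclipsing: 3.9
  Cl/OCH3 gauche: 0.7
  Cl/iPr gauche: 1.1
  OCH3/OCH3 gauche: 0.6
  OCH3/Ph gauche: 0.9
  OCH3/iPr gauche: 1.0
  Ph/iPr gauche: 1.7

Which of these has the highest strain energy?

A (eclipsed): Ph(0°)/H(0°) eclipsed 1.7; OCH3(120°)/iPr(120°) eclipsed 3.6; Cl(240°)/OCH3(240°) eclipsed 2.5 → 7.8 kcal/mol.
B (staggered): Ph(0°)/OCH3(300°) gauche 0.9; OCH3(120°)/iPr(180°) gauche 1.0; Cl(240°)/OCH3(300°) gauche 0.7; Cl(240°)/iPr(180°) gauche 1.1 → 3.7 kcal/mol.
A has the highest total (7.8 kcal/mol).

A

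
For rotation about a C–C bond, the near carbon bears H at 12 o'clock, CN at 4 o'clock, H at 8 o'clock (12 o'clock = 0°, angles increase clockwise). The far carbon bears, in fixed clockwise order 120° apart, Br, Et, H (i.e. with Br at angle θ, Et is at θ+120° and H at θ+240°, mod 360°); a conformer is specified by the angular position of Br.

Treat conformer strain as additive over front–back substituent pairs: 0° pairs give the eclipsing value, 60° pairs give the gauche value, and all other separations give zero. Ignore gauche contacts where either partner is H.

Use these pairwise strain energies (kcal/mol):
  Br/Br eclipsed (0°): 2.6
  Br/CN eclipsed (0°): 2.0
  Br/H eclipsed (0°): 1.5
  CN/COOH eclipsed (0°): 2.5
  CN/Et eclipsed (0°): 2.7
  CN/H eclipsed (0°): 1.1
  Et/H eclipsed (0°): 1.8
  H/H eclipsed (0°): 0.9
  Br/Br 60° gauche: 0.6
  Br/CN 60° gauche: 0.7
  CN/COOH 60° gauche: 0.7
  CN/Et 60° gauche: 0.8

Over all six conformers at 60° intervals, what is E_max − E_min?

4.4 kcal/mol

Br at 0° is eclipsed. H at 0° is eclipsed with Br at 0° (1.5); CN at 120° is eclipsed with Et at 120° (2.7); H at 240° is eclipsed with H at 240° (0.9). Total 5.1 kcal/mol.
Br at 60° is staggered. CN at 120° is gauche with Br at 60° (0.7); CN at 120° is gauche with Et at 180° (0.8). Total 1.5 kcal/mol.
Br at 120° is eclipsed. H at 0° is eclipsed with H at 0° (0.9); CN at 120° is eclipsed with Br at 120° (2.0); H at 240° is eclipsed with Et at 240° (1.8). Total 4.7 kcal/mol.
Br at 180° is staggered. CN at 120° is gauche with Br at 180° (0.7). Total 0.7 kcal/mol.
Br at 240° is eclipsed. H at 0° is eclipsed with Et at 0° (1.8); CN at 120° is eclipsed with H at 120° (1.1); H at 240° is eclipsed with Br at 240° (1.5). Total 4.4 kcal/mol.
Br at 300° is staggered. CN at 120° is gauche with Et at 60° (0.8). Total 0.8 kcal/mol.
Max at 0° (5.1 kcal/mol), min at 180° (0.7 kcal/mol); barrier = 4.4 kcal/mol.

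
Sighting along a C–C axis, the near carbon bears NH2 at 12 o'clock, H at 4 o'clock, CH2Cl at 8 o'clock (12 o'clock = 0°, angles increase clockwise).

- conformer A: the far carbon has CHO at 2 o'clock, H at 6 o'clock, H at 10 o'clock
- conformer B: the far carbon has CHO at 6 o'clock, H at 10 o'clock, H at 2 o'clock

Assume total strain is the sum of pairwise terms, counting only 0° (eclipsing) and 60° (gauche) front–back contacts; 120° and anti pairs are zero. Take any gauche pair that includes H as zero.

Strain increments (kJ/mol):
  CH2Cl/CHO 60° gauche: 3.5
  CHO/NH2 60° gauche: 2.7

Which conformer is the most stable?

A is staggered. NH2 at 0° is gauche with CHO at 60° (2.7). Total 2.7 kJ/mol.
B is staggered. CH2Cl at 240° is gauche with CHO at 180° (3.5). Total 3.5 kJ/mol.
A has the lowest total (2.7 kJ/mol).

A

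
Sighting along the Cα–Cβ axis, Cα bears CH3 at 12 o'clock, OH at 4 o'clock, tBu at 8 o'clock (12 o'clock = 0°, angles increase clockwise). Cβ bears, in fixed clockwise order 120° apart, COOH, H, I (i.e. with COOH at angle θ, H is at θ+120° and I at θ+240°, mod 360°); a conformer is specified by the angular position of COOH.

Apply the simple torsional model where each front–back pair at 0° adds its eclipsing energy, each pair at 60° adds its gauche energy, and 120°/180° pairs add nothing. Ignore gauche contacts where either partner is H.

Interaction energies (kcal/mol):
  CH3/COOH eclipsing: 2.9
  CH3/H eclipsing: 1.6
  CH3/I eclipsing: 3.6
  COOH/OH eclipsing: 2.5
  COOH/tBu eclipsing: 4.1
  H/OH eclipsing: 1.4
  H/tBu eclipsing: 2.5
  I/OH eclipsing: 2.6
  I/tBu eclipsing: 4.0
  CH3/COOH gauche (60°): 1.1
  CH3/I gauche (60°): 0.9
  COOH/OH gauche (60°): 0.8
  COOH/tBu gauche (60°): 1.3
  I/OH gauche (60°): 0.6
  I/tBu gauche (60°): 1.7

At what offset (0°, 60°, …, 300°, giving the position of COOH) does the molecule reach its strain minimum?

COOH at 0° (eclipsed): CH3(0°)/COOH(0°) eclipsed 2.9; OH(120°)/H(120°) eclipsed 1.4; tBu(240°)/I(240°) eclipsed 4.0 → 8.3 kcal/mol.
COOH at 60° (staggered): CH3(0°)/COOH(60°) gauche 1.1; CH3(0°)/I(300°) gauche 0.9; OH(120°)/COOH(60°) gauche 0.8; tBu(240°)/I(300°) gauche 1.7 → 4.5 kcal/mol.
COOH at 120° (eclipsed): CH3(0°)/I(0°) eclipsed 3.6; OH(120°)/COOH(120°) eclipsed 2.5; tBu(240°)/H(240°) eclipsed 2.5 → 8.6 kcal/mol.
COOH at 180° (staggered): CH3(0°)/I(60°) gauche 0.9; OH(120°)/COOH(180°) gauche 0.8; OH(120°)/I(60°) gauche 0.6; tBu(240°)/COOH(180°) gauche 1.3 → 3.6 kcal/mol.
COOH at 240° (eclipsed): CH3(0°)/H(0°) eclipsed 1.6; OH(120°)/I(120°) eclipsed 2.6; tBu(240°)/COOH(240°) eclipsed 4.1 → 8.3 kcal/mol.
COOH at 300° (staggered): CH3(0°)/COOH(300°) gauche 1.1; OH(120°)/I(180°) gauche 0.6; tBu(240°)/COOH(300°) gauche 1.3; tBu(240°)/I(180°) gauche 1.7 → 4.7 kcal/mol.
The minimum (3.6 kcal/mol) occurs with COOH at 180°.

180°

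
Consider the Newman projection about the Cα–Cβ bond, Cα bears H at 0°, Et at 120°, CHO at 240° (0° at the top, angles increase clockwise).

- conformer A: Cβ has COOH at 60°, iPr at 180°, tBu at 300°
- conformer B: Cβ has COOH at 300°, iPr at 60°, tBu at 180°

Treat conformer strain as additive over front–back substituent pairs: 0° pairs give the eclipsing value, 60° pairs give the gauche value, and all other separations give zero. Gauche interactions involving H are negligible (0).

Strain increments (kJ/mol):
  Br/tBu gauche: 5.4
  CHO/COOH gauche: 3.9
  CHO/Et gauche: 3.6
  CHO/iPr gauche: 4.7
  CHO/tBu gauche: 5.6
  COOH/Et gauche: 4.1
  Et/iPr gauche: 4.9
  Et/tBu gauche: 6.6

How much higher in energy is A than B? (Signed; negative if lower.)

-1.7 kJ/mol

A is staggered. Et at 120° is gauche with COOH at 60° (4.1); Et at 120° is gauche with iPr at 180° (4.9); CHO at 240° is gauche with iPr at 180° (4.7); CHO at 240° is gauche with tBu at 300° (5.6). Total 19.3 kJ/mol.
B is staggered. Et at 120° is gauche with iPr at 60° (4.9); Et at 120° is gauche with tBu at 180° (6.6); CHO at 240° is gauche with COOH at 300° (3.9); CHO at 240° is gauche with tBu at 180° (5.6). Total 21.0 kJ/mol.
E(A) − E(B) = 19.3 − 21.0 = -1.7 kJ/mol.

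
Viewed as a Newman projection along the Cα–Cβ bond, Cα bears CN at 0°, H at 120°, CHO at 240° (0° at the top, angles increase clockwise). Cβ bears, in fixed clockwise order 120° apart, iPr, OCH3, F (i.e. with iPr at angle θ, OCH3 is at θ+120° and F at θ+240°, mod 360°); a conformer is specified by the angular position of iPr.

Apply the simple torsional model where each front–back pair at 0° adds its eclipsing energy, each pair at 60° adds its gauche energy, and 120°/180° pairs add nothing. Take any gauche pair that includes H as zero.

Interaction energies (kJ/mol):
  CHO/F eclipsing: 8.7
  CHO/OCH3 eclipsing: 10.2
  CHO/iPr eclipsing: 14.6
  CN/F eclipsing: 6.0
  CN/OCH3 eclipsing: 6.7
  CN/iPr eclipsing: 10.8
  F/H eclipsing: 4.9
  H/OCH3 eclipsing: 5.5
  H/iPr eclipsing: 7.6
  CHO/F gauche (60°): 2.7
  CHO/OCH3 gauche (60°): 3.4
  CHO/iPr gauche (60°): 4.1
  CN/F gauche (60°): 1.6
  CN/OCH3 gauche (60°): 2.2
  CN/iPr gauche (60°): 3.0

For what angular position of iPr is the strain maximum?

iPr at 0° (eclipsed): CN–iPr eclipsed, H–OCH3 eclipsed, CHO–F eclipsed; 10.8 + 5.5 + 8.7 = 25.0 kJ/mol.
iPr at 60° (staggered): CN–iPr gauche, CN–F gauche, CHO–OCH3 gauche, CHO–F gauche; 3.0 + 1.6 + 3.4 + 2.7 = 10.7 kJ/mol.
iPr at 120° (eclipsed): CN–F eclipsed, H–iPr eclipsed, CHO–OCH3 eclipsed; 6.0 + 7.6 + 10.2 = 23.8 kJ/mol.
iPr at 180° (staggered): CN–OCH3 gauche, CN–F gauche, CHO–iPr gauche, CHO–OCH3 gauche; 2.2 + 1.6 + 4.1 + 3.4 = 11.3 kJ/mol.
iPr at 240° (eclipsed): CN–OCH3 eclipsed, H–F eclipsed, CHO–iPr eclipsed; 6.7 + 4.9 + 14.6 = 26.2 kJ/mol.
iPr at 300° (staggered): CN–iPr gauche, CN–OCH3 gauche, CHO–iPr gauche, CHO–F gauche; 3.0 + 2.2 + 4.1 + 2.7 = 12.0 kJ/mol.
The maximum (26.2 kJ/mol) occurs with iPr at 240°.

240°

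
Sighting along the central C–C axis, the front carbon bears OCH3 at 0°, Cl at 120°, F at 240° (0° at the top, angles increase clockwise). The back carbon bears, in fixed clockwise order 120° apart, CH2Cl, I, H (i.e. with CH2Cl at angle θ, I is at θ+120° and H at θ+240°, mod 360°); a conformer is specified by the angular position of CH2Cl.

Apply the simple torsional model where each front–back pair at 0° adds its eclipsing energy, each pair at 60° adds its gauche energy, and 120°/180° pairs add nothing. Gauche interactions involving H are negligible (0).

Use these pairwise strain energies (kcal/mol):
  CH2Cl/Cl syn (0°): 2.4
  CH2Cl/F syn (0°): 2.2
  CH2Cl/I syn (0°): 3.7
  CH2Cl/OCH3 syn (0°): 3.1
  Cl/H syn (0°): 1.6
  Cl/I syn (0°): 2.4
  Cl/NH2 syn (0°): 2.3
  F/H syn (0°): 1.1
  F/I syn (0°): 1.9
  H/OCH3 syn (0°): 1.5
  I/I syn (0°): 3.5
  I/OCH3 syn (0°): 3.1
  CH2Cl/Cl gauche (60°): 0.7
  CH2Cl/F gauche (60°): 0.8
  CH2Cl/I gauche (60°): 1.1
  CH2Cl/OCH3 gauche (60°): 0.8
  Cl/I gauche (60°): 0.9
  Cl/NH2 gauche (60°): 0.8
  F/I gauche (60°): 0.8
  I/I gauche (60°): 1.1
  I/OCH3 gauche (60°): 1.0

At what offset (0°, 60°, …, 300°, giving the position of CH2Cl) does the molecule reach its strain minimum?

60°

CH2Cl at 0° (eclipsed): OCH3(0°)/CH2Cl(0°) eclipsed 3.1; Cl(120°)/I(120°) eclipsed 2.4; F(240°)/H(240°) eclipsed 1.1 → 6.6 kcal/mol.
CH2Cl at 60° (staggered): OCH3(0°)/CH2Cl(60°) gauche 0.8; Cl(120°)/CH2Cl(60°) gauche 0.7; Cl(120°)/I(180°) gauche 0.9; F(240°)/I(180°) gauche 0.8 → 3.2 kcal/mol.
CH2Cl at 120° (eclipsed): OCH3(0°)/H(0°) eclipsed 1.5; Cl(120°)/CH2Cl(120°) eclipsed 2.4; F(240°)/I(240°) eclipsed 1.9 → 5.8 kcal/mol.
CH2Cl at 180° (staggered): OCH3(0°)/I(300°) gauche 1.0; Cl(120°)/CH2Cl(180°) gauche 0.7; F(240°)/CH2Cl(180°) gauche 0.8; F(240°)/I(300°) gauche 0.8 → 3.3 kcal/mol.
CH2Cl at 240° (eclipsed): OCH3(0°)/I(0°) eclipsed 3.1; Cl(120°)/H(120°) eclipsed 1.6; F(240°)/CH2Cl(240°) eclipsed 2.2 → 6.9 kcal/mol.
CH2Cl at 300° (staggered): OCH3(0°)/CH2Cl(300°) gauche 0.8; OCH3(0°)/I(60°) gauche 1.0; Cl(120°)/I(60°) gauche 0.9; F(240°)/CH2Cl(300°) gauche 0.8 → 3.5 kcal/mol.
The minimum (3.2 kcal/mol) occurs with CH2Cl at 60°.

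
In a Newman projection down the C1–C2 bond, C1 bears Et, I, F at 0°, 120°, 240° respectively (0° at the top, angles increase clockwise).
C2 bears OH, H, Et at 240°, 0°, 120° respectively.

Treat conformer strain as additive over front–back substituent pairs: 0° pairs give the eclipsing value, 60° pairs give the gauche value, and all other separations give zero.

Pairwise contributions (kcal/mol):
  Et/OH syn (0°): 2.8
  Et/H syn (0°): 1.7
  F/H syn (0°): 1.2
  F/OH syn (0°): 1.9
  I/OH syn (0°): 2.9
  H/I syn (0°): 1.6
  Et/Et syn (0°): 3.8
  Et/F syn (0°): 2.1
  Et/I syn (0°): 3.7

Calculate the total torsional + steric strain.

This conformer (eclipsed): Et(0°)/H(0°) eclipsed 1.7; I(120°)/Et(120°) eclipsed 3.7; F(240°)/OH(240°) eclipsed 1.9 → 7.3 kcal/mol.

7.3 kcal/mol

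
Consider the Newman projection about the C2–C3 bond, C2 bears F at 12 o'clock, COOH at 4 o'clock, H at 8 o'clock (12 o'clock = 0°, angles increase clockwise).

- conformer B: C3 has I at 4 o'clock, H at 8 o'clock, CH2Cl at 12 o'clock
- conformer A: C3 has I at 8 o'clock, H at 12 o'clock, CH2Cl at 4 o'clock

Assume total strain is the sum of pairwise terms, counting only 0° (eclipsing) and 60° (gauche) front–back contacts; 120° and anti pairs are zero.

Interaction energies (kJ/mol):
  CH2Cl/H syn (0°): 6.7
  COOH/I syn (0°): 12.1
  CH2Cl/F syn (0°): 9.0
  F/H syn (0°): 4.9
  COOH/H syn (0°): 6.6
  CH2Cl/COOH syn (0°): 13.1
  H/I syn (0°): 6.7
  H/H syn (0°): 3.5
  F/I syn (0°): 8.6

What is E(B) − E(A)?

B (eclipsed): F–CH2Cl eclipsed, COOH–I eclipsed, H–H eclipsed; 9.0 + 12.1 + 3.5 = 24.6 kJ/mol.
A (eclipsed): F–H eclipsed, COOH–CH2Cl eclipsed, H–I eclipsed; 4.9 + 13.1 + 6.7 = 24.7 kJ/mol.
E(B) − E(A) = 24.6 − 24.7 = -0.1 kJ/mol.

-0.1 kJ/mol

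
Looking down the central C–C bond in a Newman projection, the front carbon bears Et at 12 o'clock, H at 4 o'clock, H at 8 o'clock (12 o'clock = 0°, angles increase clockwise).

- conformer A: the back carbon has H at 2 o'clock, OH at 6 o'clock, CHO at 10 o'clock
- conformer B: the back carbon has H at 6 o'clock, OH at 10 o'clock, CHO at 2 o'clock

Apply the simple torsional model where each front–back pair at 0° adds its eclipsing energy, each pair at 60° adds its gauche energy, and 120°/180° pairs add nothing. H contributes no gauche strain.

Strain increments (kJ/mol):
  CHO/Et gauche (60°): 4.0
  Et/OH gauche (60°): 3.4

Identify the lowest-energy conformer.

A is staggered. Et at 0° is gauche with CHO at 300° (4.0). Total 4.0 kJ/mol.
B is staggered. Et at 0° is gauche with OH at 300° (3.4); Et at 0° is gauche with CHO at 60° (4.0). Total 7.4 kJ/mol.
A has the lowest total (4.0 kJ/mol).

A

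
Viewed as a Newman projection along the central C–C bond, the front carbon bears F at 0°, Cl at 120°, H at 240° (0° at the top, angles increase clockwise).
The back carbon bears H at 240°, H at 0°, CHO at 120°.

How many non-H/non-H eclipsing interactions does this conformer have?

Non-H eclipsing pairs: Cl(120°)/CHO(120°) — 1 interaction.

1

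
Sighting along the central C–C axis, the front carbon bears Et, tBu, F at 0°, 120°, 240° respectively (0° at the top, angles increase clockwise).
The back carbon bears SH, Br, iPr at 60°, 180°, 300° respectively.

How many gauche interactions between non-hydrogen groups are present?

Non-H gauche pairs: Et(0°)/SH(60°); Et(0°)/iPr(300°); tBu(120°)/SH(60°); tBu(120°)/Br(180°); F(240°)/Br(180°); F(240°)/iPr(300°) — 6 interactions.

6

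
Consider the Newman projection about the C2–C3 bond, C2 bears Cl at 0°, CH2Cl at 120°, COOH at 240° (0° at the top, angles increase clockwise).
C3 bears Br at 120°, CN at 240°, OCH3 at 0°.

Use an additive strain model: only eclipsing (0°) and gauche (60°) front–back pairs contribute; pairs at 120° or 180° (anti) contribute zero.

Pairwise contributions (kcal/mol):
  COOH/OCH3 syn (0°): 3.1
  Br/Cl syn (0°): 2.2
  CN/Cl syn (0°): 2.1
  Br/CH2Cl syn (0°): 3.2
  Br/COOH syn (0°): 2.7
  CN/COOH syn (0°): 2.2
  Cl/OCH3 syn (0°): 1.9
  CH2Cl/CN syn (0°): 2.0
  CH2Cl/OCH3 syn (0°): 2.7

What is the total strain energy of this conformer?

This conformer is eclipsed. Cl at 0° is eclipsed with OCH3 at 0° (1.9); CH2Cl at 120° is eclipsed with Br at 120° (3.2); COOH at 240° is eclipsed with CN at 240° (2.2). Total 7.3 kcal/mol.

7.3 kcal/mol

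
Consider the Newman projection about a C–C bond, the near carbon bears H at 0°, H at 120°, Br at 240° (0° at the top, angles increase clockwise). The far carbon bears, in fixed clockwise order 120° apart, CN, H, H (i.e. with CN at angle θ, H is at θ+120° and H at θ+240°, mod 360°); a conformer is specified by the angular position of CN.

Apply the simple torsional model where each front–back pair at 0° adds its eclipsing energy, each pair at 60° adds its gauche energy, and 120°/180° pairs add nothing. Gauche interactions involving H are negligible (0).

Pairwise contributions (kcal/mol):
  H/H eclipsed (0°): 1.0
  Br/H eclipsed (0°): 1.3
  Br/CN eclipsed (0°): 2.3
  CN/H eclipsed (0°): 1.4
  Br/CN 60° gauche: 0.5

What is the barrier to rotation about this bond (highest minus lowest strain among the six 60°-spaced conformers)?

4.3 kcal/mol

CN at 0° (eclipsed): H–CN eclipsed, H–H eclipsed, Br–H eclipsed; 1.4 + 1.0 + 1.3 = 3.7 kcal/mol.
CN at 60° (staggered): no non-H gauche contacts → 0.0 kcal/mol.
CN at 120° (eclipsed): H–H eclipsed, H–CN eclipsed, Br–H eclipsed; 1.0 + 1.4 + 1.3 = 3.7 kcal/mol.
CN at 180° (staggered): Br–CN gauche; 0.5 = 0.5 kcal/mol.
CN at 240° (eclipsed): H–H eclipsed, H–H eclipsed, Br–CN eclipsed; 1.0 + 1.0 + 2.3 = 4.3 kcal/mol.
CN at 300° (staggered): Br–CN gauche; 0.5 = 0.5 kcal/mol.
Max at 240° (4.3 kcal/mol), min at 60° (0.0 kcal/mol); barrier = 4.3 kcal/mol.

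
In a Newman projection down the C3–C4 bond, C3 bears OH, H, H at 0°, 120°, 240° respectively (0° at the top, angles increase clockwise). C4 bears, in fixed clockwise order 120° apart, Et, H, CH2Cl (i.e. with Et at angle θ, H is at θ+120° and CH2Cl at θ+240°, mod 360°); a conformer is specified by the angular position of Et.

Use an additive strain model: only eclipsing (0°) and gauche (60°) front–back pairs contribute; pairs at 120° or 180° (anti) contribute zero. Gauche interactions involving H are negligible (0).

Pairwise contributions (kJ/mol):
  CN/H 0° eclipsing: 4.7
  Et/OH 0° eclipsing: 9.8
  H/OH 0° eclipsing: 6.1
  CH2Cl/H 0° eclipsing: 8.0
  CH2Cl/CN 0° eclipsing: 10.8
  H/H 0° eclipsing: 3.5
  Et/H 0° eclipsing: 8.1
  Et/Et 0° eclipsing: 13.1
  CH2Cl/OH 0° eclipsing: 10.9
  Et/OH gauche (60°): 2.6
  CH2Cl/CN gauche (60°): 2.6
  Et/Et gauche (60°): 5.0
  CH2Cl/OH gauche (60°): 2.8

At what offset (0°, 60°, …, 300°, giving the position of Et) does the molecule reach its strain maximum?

120°

Et at 0° is eclipsed. OH at 0° is eclipsed with Et at 0° (9.8); H at 120° is eclipsed with H at 120° (3.5); H at 240° is eclipsed with CH2Cl at 240° (8.0). Total 21.3 kJ/mol.
Et at 60° is staggered. OH at 0° is gauche with Et at 60° (2.6); OH at 0° is gauche with CH2Cl at 300° (2.8). Total 5.4 kJ/mol.
Et at 120° is eclipsed. OH at 0° is eclipsed with CH2Cl at 0° (10.9); H at 120° is eclipsed with Et at 120° (8.1); H at 240° is eclipsed with H at 240° (3.5). Total 22.5 kJ/mol.
Et at 180° is staggered. OH at 0° is gauche with CH2Cl at 60° (2.8). Total 2.8 kJ/mol.
Et at 240° is eclipsed. OH at 0° is eclipsed with H at 0° (6.1); H at 120° is eclipsed with CH2Cl at 120° (8.0); H at 240° is eclipsed with Et at 240° (8.1). Total 22.2 kJ/mol.
Et at 300° is staggered. OH at 0° is gauche with Et at 300° (2.6). Total 2.6 kJ/mol.
The maximum (22.5 kJ/mol) occurs with Et at 120°.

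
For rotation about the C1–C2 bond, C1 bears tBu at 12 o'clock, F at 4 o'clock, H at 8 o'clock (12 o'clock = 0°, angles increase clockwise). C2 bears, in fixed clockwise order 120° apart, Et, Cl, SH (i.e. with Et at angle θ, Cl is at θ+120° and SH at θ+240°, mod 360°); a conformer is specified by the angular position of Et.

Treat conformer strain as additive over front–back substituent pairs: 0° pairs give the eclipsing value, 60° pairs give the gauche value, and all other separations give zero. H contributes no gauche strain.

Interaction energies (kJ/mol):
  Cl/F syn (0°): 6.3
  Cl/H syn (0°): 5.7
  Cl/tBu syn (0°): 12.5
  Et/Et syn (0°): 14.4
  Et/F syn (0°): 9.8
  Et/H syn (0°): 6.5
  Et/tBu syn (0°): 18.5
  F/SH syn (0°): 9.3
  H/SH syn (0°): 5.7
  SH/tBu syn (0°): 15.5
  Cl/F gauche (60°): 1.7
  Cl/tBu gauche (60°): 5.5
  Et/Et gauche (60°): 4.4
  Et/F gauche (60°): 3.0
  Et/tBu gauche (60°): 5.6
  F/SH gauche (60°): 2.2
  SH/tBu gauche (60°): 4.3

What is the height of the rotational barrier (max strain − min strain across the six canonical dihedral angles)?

Et at 0° is eclipsed. tBu at 0° is eclipsed with Et at 0° (18.5); F at 120° is eclipsed with Cl at 120° (6.3); H at 240° is eclipsed with SH at 240° (5.7). Total 30.5 kJ/mol.
Et at 60° is staggered. tBu at 0° is gauche with Et at 60° (5.6); tBu at 0° is gauche with SH at 300° (4.3); F at 120° is gauche with Et at 60° (3.0); F at 120° is gauche with Cl at 180° (1.7). Total 14.6 kJ/mol.
Et at 120° is eclipsed. tBu at 0° is eclipsed with SH at 0° (15.5); F at 120° is eclipsed with Et at 120° (9.8); H at 240° is eclipsed with Cl at 240° (5.7). Total 31.0 kJ/mol.
Et at 180° is staggered. tBu at 0° is gauche with Cl at 300° (5.5); tBu at 0° is gauche with SH at 60° (4.3); F at 120° is gauche with Et at 180° (3.0); F at 120° is gauche with SH at 60° (2.2). Total 15.0 kJ/mol.
Et at 240° is eclipsed. tBu at 0° is eclipsed with Cl at 0° (12.5); F at 120° is eclipsed with SH at 120° (9.3); H at 240° is eclipsed with Et at 240° (6.5). Total 28.3 kJ/mol.
Et at 300° is staggered. tBu at 0° is gauche with Et at 300° (5.6); tBu at 0° is gauche with Cl at 60° (5.5); F at 120° is gauche with Cl at 60° (1.7); F at 120° is gauche with SH at 180° (2.2). Total 15.0 kJ/mol.
Max at 120° (31.0 kJ/mol), min at 60° (14.6 kJ/mol); barrier = 16.4 kJ/mol.

16.4 kJ/mol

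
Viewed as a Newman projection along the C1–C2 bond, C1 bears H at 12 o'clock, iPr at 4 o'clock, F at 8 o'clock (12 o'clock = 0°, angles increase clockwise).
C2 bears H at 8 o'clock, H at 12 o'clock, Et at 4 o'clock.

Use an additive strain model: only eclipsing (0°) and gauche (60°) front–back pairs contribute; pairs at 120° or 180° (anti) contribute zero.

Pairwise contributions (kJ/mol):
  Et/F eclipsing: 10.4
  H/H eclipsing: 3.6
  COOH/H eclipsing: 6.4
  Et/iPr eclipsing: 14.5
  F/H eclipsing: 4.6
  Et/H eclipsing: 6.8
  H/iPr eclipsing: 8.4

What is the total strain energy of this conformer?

This conformer is eclipsed. H at 0° is eclipsed with H at 0° (3.6); iPr at 120° is eclipsed with Et at 120° (14.5); F at 240° is eclipsed with H at 240° (4.6). Total 22.7 kJ/mol.

22.7 kJ/mol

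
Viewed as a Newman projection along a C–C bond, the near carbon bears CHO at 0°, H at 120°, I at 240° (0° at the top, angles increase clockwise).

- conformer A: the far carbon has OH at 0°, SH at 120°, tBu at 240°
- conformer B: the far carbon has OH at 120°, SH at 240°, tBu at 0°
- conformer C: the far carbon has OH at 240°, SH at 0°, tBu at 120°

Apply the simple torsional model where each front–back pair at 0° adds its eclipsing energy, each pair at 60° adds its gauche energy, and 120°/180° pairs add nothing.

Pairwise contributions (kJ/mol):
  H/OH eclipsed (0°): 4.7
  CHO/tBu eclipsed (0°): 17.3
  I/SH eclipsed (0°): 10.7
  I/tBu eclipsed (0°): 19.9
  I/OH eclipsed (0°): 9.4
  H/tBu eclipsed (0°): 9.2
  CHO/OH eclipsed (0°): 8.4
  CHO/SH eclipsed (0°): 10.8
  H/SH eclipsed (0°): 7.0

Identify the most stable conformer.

A is eclipsed. CHO at 0° is eclipsed with OH at 0° (8.4); H at 120° is eclipsed with SH at 120° (7.0); I at 240° is eclipsed with tBu at 240° (19.9). Total 35.3 kJ/mol.
B is eclipsed. CHO at 0° is eclipsed with tBu at 0° (17.3); H at 120° is eclipsed with OH at 120° (4.7); I at 240° is eclipsed with SH at 240° (10.7). Total 32.7 kJ/mol.
C is eclipsed. CHO at 0° is eclipsed with SH at 0° (10.8); H at 120° is eclipsed with tBu at 120° (9.2); I at 240° is eclipsed with OH at 240° (9.4). Total 29.4 kJ/mol.
C has the lowest total (29.4 kJ/mol).

C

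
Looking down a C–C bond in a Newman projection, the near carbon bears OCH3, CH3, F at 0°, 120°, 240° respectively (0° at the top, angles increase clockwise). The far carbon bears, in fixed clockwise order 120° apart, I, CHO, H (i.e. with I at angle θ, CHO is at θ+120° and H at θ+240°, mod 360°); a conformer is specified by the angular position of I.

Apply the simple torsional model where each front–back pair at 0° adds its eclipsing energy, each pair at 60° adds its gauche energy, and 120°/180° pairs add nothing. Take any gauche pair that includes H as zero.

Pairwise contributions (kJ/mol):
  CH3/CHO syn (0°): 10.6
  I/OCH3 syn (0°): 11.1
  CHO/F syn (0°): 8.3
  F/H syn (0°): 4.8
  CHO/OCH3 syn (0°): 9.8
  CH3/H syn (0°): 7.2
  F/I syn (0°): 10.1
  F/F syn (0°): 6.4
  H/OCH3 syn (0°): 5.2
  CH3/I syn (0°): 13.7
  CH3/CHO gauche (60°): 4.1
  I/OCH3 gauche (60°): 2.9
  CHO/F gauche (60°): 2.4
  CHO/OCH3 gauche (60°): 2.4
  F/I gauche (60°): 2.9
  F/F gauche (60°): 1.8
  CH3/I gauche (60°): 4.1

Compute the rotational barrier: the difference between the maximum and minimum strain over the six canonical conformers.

I at 0° (eclipsed): OCH3(0°)/I(0°) eclipsed 11.1; CH3(120°)/CHO(120°) eclipsed 10.6; F(240°)/H(240°) eclipsed 4.8 → 26.5 kJ/mol.
I at 60° (staggered): OCH3(0°)/I(60°) gauche 2.9; CH3(120°)/I(60°) gauche 4.1; CH3(120°)/CHO(180°) gauche 4.1; F(240°)/CHO(180°) gauche 2.4 → 13.5 kJ/mol.
I at 120° (eclipsed): OCH3(0°)/H(0°) eclipsed 5.2; CH3(120°)/I(120°) eclipsed 13.7; F(240°)/CHO(240°) eclipsed 8.3 → 27.2 kJ/mol.
I at 180° (staggered): OCH3(0°)/CHO(300°) gauche 2.4; CH3(120°)/I(180°) gauche 4.1; F(240°)/I(180°) gauche 2.9; F(240°)/CHO(300°) gauche 2.4 → 11.8 kJ/mol.
I at 240° (eclipsed): OCH3(0°)/CHO(0°) eclipsed 9.8; CH3(120°)/H(120°) eclipsed 7.2; F(240°)/I(240°) eclipsed 10.1 → 27.1 kJ/mol.
I at 300° (staggered): OCH3(0°)/I(300°) gauche 2.9; OCH3(0°)/CHO(60°) gauche 2.4; CH3(120°)/CHO(60°) gauche 4.1; F(240°)/I(300°) gauche 2.9 → 12.3 kJ/mol.
Max at 120° (27.2 kJ/mol), min at 180° (11.8 kJ/mol); barrier = 15.4 kJ/mol.

15.4 kJ/mol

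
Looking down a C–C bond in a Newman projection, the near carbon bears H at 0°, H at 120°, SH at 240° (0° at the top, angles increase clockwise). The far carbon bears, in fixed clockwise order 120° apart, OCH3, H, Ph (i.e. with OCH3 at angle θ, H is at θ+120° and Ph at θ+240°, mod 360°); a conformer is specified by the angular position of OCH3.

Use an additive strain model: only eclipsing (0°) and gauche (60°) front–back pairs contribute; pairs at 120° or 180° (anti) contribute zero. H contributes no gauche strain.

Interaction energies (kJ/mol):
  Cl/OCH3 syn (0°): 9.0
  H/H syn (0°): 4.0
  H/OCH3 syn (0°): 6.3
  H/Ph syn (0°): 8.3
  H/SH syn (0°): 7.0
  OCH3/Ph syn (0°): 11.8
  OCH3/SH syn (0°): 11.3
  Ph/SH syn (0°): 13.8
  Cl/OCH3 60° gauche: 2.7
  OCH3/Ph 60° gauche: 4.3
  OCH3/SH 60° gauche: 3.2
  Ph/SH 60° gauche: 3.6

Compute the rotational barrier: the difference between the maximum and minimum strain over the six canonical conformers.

OCH3 at 0° is eclipsed. H at 0° is eclipsed with OCH3 at 0° (6.3); H at 120° is eclipsed with H at 120° (4.0); SH at 240° is eclipsed with Ph at 240° (13.8). Total 24.1 kJ/mol.
OCH3 at 60° is staggered. SH at 240° is gauche with Ph at 300° (3.6). Total 3.6 kJ/mol.
OCH3 at 120° is eclipsed. H at 0° is eclipsed with Ph at 0° (8.3); H at 120° is eclipsed with OCH3 at 120° (6.3); SH at 240° is eclipsed with H at 240° (7.0). Total 21.6 kJ/mol.
OCH3 at 180° is staggered. SH at 240° is gauche with OCH3 at 180° (3.2). Total 3.2 kJ/mol.
OCH3 at 240° is eclipsed. H at 0° is eclipsed with H at 0° (4.0); H at 120° is eclipsed with Ph at 120° (8.3); SH at 240° is eclipsed with OCH3 at 240° (11.3). Total 23.6 kJ/mol.
OCH3 at 300° is staggered. SH at 240° is gauche with OCH3 at 300° (3.2); SH at 240° is gauche with Ph at 180° (3.6). Total 6.8 kJ/mol.
Max at 0° (24.1 kJ/mol), min at 180° (3.2 kJ/mol); barrier = 20.9 kJ/mol.

20.9 kJ/mol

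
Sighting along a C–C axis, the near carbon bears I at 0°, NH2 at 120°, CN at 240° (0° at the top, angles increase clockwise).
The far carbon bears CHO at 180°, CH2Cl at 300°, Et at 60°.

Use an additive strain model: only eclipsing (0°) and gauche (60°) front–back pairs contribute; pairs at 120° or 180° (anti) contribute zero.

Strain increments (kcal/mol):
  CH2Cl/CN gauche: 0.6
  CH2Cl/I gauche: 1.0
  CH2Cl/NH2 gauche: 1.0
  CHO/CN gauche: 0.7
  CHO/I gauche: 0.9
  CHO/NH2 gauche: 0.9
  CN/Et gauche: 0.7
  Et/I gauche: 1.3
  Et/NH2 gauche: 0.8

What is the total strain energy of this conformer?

This conformer (staggered): I–CH2Cl gauche, I–Et gauche, NH2–CHO gauche, NH2–Et gauche, CN–CHO gauche, CN–CH2Cl gauche; 1.0 + 1.3 + 0.9 + 0.8 + 0.7 + 0.6 = 5.3 kcal/mol.

5.3 kcal/mol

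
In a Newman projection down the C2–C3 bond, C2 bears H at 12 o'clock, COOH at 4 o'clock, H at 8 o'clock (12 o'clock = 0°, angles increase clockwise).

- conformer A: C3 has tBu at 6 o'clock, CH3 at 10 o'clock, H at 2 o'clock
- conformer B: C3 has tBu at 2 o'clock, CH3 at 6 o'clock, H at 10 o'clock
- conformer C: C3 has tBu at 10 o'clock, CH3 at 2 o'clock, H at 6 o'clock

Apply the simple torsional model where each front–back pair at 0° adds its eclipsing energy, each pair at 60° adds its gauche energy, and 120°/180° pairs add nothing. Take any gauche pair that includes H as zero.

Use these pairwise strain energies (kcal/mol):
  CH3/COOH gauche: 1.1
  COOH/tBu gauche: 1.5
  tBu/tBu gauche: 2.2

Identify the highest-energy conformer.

A is staggered. COOH at 120° is gauche with tBu at 180° (1.5). Total 1.5 kcal/mol.
B is staggered. COOH at 120° is gauche with tBu at 60° (1.5); COOH at 120° is gauche with CH3 at 180° (1.1). Total 2.6 kcal/mol.
C is staggered. COOH at 120° is gauche with CH3 at 60° (1.1). Total 1.1 kcal/mol.
B has the highest total (2.6 kcal/mol).

B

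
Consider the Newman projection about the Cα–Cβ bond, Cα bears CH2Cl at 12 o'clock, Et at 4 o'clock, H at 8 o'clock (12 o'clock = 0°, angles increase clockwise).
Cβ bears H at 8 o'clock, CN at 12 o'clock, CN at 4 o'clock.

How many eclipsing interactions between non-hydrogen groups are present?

2

Non-H eclipsing pairs: CH2Cl(0°)/CN(0°); Et(120°)/CN(120°) — 2 interactions.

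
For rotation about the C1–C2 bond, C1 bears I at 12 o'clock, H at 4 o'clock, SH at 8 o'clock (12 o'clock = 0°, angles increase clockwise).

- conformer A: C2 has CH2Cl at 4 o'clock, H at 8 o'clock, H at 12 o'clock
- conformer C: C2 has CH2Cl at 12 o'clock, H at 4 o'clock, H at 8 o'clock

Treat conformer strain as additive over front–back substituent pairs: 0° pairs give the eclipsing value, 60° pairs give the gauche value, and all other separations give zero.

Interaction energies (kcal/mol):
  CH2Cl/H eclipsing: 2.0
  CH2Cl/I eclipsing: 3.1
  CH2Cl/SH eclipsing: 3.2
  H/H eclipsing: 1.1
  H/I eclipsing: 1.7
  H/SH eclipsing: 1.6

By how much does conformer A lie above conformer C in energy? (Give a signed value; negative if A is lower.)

A (eclipsed): I–H eclipsed, H–CH2Cl eclipsed, SH–H eclipsed; 1.7 + 2.0 + 1.6 = 5.3 kcal/mol.
C (eclipsed): I–CH2Cl eclipsed, H–H eclipsed, SH–H eclipsed; 3.1 + 1.1 + 1.6 = 5.8 kcal/mol.
E(A) − E(C) = 5.3 − 5.8 = -0.5 kcal/mol.

-0.5 kcal/mol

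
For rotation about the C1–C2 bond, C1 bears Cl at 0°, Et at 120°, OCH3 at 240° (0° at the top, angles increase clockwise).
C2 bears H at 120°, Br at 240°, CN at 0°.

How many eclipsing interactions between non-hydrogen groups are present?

Non-H eclipsing pairs: Cl(0°)/CN(0°); OCH3(240°)/Br(240°) — 2 interactions.

2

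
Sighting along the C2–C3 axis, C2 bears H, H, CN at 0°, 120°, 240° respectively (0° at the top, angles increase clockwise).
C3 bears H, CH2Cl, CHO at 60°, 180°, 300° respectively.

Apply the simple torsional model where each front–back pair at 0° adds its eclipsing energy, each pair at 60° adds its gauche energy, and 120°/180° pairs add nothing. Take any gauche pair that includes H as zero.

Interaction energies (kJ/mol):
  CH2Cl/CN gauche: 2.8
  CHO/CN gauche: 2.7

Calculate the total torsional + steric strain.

5.5 kJ/mol

This conformer is staggered. CN at 240° is gauche with CH2Cl at 180° (2.8); CN at 240° is gauche with CHO at 300° (2.7). Total 5.5 kJ/mol.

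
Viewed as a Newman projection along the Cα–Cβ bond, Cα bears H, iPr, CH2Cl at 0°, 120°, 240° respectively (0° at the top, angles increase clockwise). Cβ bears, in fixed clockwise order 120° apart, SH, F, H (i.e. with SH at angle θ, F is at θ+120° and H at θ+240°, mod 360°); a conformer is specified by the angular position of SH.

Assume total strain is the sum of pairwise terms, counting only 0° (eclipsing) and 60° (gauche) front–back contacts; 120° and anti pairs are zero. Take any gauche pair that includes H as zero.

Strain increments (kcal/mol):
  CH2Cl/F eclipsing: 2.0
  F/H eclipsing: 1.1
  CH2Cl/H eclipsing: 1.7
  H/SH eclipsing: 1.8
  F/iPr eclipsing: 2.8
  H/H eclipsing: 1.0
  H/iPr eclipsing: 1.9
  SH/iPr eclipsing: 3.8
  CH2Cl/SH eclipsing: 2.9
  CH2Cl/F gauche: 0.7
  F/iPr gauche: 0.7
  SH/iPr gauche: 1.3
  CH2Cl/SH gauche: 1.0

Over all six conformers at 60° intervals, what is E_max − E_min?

5.1 kcal/mol

SH at 0° (eclipsed): H–SH eclipsed, iPr–F eclipsed, CH2Cl–H eclipsed; 1.8 + 2.8 + 1.7 = 6.3 kcal/mol.
SH at 60° (staggered): iPr–SH gauche, iPr–F gauche, CH2Cl–F gauche; 1.3 + 0.7 + 0.7 = 2.7 kcal/mol.
SH at 120° (eclipsed): H–H eclipsed, iPr–SH eclipsed, CH2Cl–F eclipsed; 1.0 + 3.8 + 2.0 = 6.8 kcal/mol.
SH at 180° (staggered): iPr–SH gauche, CH2Cl–SH gauche, CH2Cl–F gauche; 1.3 + 1.0 + 0.7 = 3.0 kcal/mol.
SH at 240° (eclipsed): H–F eclipsed, iPr–H eclipsed, CH2Cl–SH eclipsed; 1.1 + 1.9 + 2.9 = 5.9 kcal/mol.
SH at 300° (staggered): iPr–F gauche, CH2Cl–SH gauche; 0.7 + 1.0 = 1.7 kcal/mol.
Max at 120° (6.8 kcal/mol), min at 300° (1.7 kcal/mol); barrier = 5.1 kcal/mol.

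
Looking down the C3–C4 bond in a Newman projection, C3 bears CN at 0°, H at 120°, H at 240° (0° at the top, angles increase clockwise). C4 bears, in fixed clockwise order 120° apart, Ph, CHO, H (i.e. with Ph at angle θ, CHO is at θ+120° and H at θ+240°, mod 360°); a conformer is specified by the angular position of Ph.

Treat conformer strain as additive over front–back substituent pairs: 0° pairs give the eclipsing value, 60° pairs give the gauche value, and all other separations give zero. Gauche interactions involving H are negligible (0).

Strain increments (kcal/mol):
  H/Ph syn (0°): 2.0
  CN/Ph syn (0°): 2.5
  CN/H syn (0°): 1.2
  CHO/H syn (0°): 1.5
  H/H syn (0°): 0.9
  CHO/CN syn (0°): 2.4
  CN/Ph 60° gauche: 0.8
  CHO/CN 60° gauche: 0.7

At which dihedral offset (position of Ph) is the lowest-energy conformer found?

180°

Ph at 0° (eclipsed): CN–Ph eclipsed, H–CHO eclipsed, H–H eclipsed; 2.5 + 1.5 + 0.9 = 4.9 kcal/mol.
Ph at 60° (staggered): CN–Ph gauche; 0.8 = 0.8 kcal/mol.
Ph at 120° (eclipsed): CN–H eclipsed, H–Ph eclipsed, H–CHO eclipsed; 1.2 + 2.0 + 1.5 = 4.7 kcal/mol.
Ph at 180° (staggered): CN–CHO gauche; 0.7 = 0.7 kcal/mol.
Ph at 240° (eclipsed): CN–CHO eclipsed, H–H eclipsed, H–Ph eclipsed; 2.4 + 0.9 + 2.0 = 5.3 kcal/mol.
Ph at 300° (staggered): CN–Ph gauche, CN–CHO gauche; 0.8 + 0.7 = 1.5 kcal/mol.
The minimum (0.7 kcal/mol) occurs with Ph at 180°.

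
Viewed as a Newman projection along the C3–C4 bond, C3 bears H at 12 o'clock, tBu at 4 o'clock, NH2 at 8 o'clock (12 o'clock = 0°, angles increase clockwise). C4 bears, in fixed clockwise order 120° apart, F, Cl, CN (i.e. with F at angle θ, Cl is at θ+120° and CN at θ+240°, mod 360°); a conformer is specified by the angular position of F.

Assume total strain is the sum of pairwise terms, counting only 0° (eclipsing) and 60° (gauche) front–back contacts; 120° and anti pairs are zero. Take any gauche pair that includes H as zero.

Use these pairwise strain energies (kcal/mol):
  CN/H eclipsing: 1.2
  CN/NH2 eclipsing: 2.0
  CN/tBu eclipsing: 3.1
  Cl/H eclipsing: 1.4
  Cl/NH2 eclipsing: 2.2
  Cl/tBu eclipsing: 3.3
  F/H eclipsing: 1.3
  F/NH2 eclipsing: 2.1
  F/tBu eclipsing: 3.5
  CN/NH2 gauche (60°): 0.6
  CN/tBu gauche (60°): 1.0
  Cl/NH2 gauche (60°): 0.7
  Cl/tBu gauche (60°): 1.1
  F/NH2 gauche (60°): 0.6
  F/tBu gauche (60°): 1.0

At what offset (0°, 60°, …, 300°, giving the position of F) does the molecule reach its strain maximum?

120°

F at 0° is eclipsed. H at 0° is eclipsed with F at 0° (1.3); tBu at 120° is eclipsed with Cl at 120° (3.3); NH2 at 240° is eclipsed with CN at 240° (2.0). Total 6.6 kcal/mol.
F at 60° is staggered. tBu at 120° is gauche with F at 60° (1.0); tBu at 120° is gauche with Cl at 180° (1.1); NH2 at 240° is gauche with Cl at 180° (0.7); NH2 at 240° is gauche with CN at 300° (0.6). Total 3.4 kcal/mol.
F at 120° is eclipsed. H at 0° is eclipsed with CN at 0° (1.2); tBu at 120° is eclipsed with F at 120° (3.5); NH2 at 240° is eclipsed with Cl at 240° (2.2). Total 6.9 kcal/mol.
F at 180° is staggered. tBu at 120° is gauche with F at 180° (1.0); tBu at 120° is gauche with CN at 60° (1.0); NH2 at 240° is gauche with F at 180° (0.6); NH2 at 240° is gauche with Cl at 300° (0.7). Total 3.3 kcal/mol.
F at 240° is eclipsed. H at 0° is eclipsed with Cl at 0° (1.4); tBu at 120° is eclipsed with CN at 120° (3.1); NH2 at 240° is eclipsed with F at 240° (2.1). Total 6.6 kcal/mol.
F at 300° is staggered. tBu at 120° is gauche with Cl at 60° (1.1); tBu at 120° is gauche with CN at 180° (1.0); NH2 at 240° is gauche with F at 300° (0.6); NH2 at 240° is gauche with CN at 180° (0.6). Total 3.3 kcal/mol.
The maximum (6.9 kcal/mol) occurs with F at 120°.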